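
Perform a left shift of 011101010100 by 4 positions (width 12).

Original: 011101010100 (decimal 1876)
Shift left by 4 positions
Append 4 zeros on the right and drop the 4 high bits that overflow the 12-bit width
Result: 010101000000 (decimal 1344)
Equivalent: 1876 << 4 = 1876 × 2^4 = 30016, truncated to 12 bits = 1344



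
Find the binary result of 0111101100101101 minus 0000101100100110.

Method 1 - Direct subtraction (column by column from the right: bit − bit − borrow-in; if negative, add 2 and borrow 1 from the next column):
borrow: 0000000000001100
        0111101100101101
-       0000101100100110
------------------------
        0111000000000111

Method 2 - Add two's complement:
Two's complement of 0000101100100110: invert → 1111010011011001, add 1 → 1111010011011010
  0111101100101101
+ 1111010011011010
------------------
 10111000000000111  (end carry out of the top bit = 1)
Discarding the end carry: 0111000000000111
Decimal check:
  0111101100101101 = 16384 + 8192 + 4096 + 2048 + 512 + 256 + 32 + 8 + 4 + 1 = 31533
  0000101100100110 = 2048 + 512 + 256 + 32 + 4 + 2 = 2854
  31533 - 2854 = 28679, and 0111000000000111 = 16384 + 8192 + 4096 + 4 + 2 + 1 = 28679 ✓



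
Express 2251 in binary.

Using repeated division by 2:
2251 ÷ 2 = 1125 remainder 1
1125 ÷ 2 = 562 remainder 1
562 ÷ 2 = 281 remainder 0
281 ÷ 2 = 140 remainder 1
140 ÷ 2 = 70 remainder 0
70 ÷ 2 = 35 remainder 0
35 ÷ 2 = 17 remainder 1
17 ÷ 2 = 8 remainder 1
8 ÷ 2 = 4 remainder 0
4 ÷ 2 = 2 remainder 0
2 ÷ 2 = 1 remainder 0
1 ÷ 2 = 0 remainder 1
Reading remainders bottom to top: 100011001011



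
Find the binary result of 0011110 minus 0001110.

Method 1 - Direct subtraction (column by column from the right: bit − bit − borrow-in; if negative, add 2 and borrow 1 from the next column):
borrow: 0000000
        0011110
-       0001110
---------------
        0010000

Method 2 - Add two's complement:
Two's complement of 0001110: invert → 1110001, add 1 → 1110010
  0011110
+ 1110010
---------
 10010000  (end carry out of the top bit = 1)
Discarding the end carry: 0010000
Decimal check:
  0011110 = 16 + 8 + 4 + 2 = 30
  0001110 = 8 + 4 + 2 = 14
  30 - 14 = 16, and 0010000 = 16 ✓



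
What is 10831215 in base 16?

Using repeated division by 16 (digits 10–15 are A–F):
10831215 ÷ 16 = 676950 remainder 15 (F)
676950 ÷ 16 = 42309 remainder 6
42309 ÷ 16 = 2644 remainder 5
2644 ÷ 16 = 165 remainder 4
165 ÷ 16 = 10 remainder 5
10 ÷ 16 = 0 remainder 10 (A)
Reading remainders bottom to top: A5456F



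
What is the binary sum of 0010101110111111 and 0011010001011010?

Add column by column from the right: bit + bit + carry-in; write the sum mod 2, carry 1 when the sum is 2 or 3.
carry:  0111111111111100
        0010101110111111
+       0011010001011010
------------------------
       00110000000011001
(the carry out of the leftmost column, 0, becomes the leading bit)
Decimal check:
  0010101110111111 = 8192 + 2048 + 512 + 256 + 128 + 32 + 16 + 8 + 4 + 2 + 1 = 11199
  0011010001011010 = 8192 + 4096 + 1024 + 64 + 16 + 8 + 2 = 13402
  11199 + 13402 = 24601, and 00110000000011001 = 16384 + 8192 + 16 + 8 + 1 = 24601 ✓



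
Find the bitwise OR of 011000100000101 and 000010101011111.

OR: 1 when either bit is 1
  011000100000101
| 000010101011111
-----------------
  011010101011111
Decimal: 12549 | 1375 = 13663



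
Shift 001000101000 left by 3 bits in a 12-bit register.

Original: 001000101000 (decimal 552)
Shift left by 3 positions
Append 3 zeros on the right and drop the 3 high bits that overflow the 12-bit width
Result: 000101000000 (decimal 320)
Equivalent: 552 << 3 = 552 × 2^3 = 4416, truncated to 12 bits = 320



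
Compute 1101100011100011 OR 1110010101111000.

OR: 1 when either bit is 1
  1101100011100011
| 1110010101111000
------------------
  1111110111111011
Decimal: 55523 | 58744 = 65019



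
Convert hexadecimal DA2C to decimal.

Expand by place value (powers of 16):
Digit values: D = 13, A = 10, C = 12
DA2C = 13 × 16^3 + 10 × 16^2 + 2 × 16^1 + 12 × 16^0
= 13 × 4096 + 10 × 256 + 2 × 16 + 12 × 1
= 53248 + 2560 + 32 + 12
= 55852



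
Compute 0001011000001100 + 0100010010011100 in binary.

Add column by column from the right: bit + bit + carry-in; write the sum mod 2, carry 1 when the sum is 2 or 3.
carry:  0000100000111000
        0001011000001100
+       0100010010011100
------------------------
       00101101010101000
(the carry out of the leftmost column, 0, becomes the leading bit)
Decimal check:
  0001011000001100 = 4096 + 1024 + 512 + 8 + 4 = 5644
  0100010010011100 = 16384 + 1024 + 128 + 16 + 8 + 4 = 17564
  5644 + 17564 = 23208, and 00101101010101000 = 16384 + 4096 + 2048 + 512 + 128 + 32 + 8 = 23208 ✓



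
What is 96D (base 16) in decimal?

Expand by place value (powers of 16):
Digit values: D = 13
96D = 9 × 16^2 + 6 × 16^1 + 13 × 16^0
= 9 × 256 + 6 × 16 + 13 × 1
= 2304 + 96 + 13
= 2413



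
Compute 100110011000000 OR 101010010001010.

OR: 1 when either bit is 1
  100110011000000
| 101010010001010
-----------------
  101110011001010
Decimal: 19648 | 21642 = 23754



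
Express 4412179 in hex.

Using repeated division by 16 (digits 10–15 are A–F):
4412179 ÷ 16 = 275761 remainder 3
275761 ÷ 16 = 17235 remainder 1
17235 ÷ 16 = 1077 remainder 3
1077 ÷ 16 = 67 remainder 5
67 ÷ 16 = 4 remainder 3
4 ÷ 16 = 0 remainder 4
Reading remainders bottom to top: 435313



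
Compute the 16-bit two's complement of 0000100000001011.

Original: 0000100000001011
Step 1 - Invert all bits: 1111011111110100
Step 2 - Add 1: 1111011111110101
Verification: 0000100000001011 + 1111011111110101 = 10000000000000000; discarding the end carry (carry out of the top bit) leaves the 16-bit value 0000000000000000, as required for x + (-x)



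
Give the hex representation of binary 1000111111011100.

Group into 4-bit nibbles from right:
  1000 = 8
  1111 = F
  1101 = D
  1100 = C
Result: 8FDC



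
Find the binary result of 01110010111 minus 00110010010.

Method 1 - Direct subtraction (column by column from the right: bit − bit − borrow-in; if negative, add 2 and borrow 1 from the next column):
borrow: 00000000000
        01110010111
-       00110010010
-------------------
        01000000101

Method 2 - Add two's complement:
Two's complement of 00110010010: invert → 11001101101, add 1 → 11001101110
  01110010111
+ 11001101110
-------------
 101000000101  (end carry out of the top bit = 1)
Discarding the end carry: 01000000101
Decimal check:
  01110010111 = 512 + 256 + 128 + 16 + 4 + 2 + 1 = 919
  00110010010 = 256 + 128 + 16 + 2 = 402
  919 - 402 = 517, and 01000000101 = 512 + 4 + 1 = 517 ✓



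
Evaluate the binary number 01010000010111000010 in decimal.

Sum of powers of 2 for each 1-bit:
2^1 + 2^6 + 2^7 + 2^8 + 2^10 + 2^16 + 2^18
= 2 + 64 + 128 + 256 + 1024 + 65536 + 262144
= 329154



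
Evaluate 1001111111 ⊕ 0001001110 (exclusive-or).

XOR: 1 when bits differ
  1001111111
^ 0001001110
------------
  1000110001
Decimal: 639 ^ 78 = 561



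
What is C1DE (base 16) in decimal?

Expand by place value (powers of 16):
Digit values: C = 12, D = 13, E = 14
C1DE = 12 × 16^3 + 1 × 16^2 + 13 × 16^1 + 14 × 16^0
= 12 × 4096 + 1 × 256 + 13 × 16 + 14 × 1
= 49152 + 256 + 208 + 14
= 49630



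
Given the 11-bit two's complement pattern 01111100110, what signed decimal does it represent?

Binary: 01111100110
Sign bit: 0 (non-negative)
Read directly as an unsigned value:
01111100110 = 512 + 256 + 128 + 64 + 32 + 4 + 2 = 998
Value: 998



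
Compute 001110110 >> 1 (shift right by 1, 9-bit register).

Original: 001110110 (decimal 118)
Shift right by 1 position
Drop the 1 low bit; fill with zero on the left
Result: 000111011 (decimal 59)
Equivalent: 118 >> 1 = 118 ÷ 2^1 = 59



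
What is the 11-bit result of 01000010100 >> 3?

Original: 01000010100 (decimal 532)
Shift right by 3 positions
Drop the 3 low bits; fill with zeros on the left
Result: 00001000010 (decimal 66)
Equivalent: 532 >> 3 = 532 ÷ 2^3 = 66



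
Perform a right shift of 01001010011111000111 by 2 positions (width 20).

Original: 01001010011111000111 (decimal 305095)
Shift right by 2 positions
Drop the 2 low bits; fill with zeros on the left
Result: 00010010100111110001 (decimal 76273)
Equivalent: 305095 >> 2 = 305095 ÷ 2^2 = 76273



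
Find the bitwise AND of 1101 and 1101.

AND: 1 only when both bits are 1
  1101
& 1101
------
  1101
Decimal: 13 & 13 = 13



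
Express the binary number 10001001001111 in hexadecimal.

Group into 4-bit nibbles from right:
  0010 = 2
  0010 = 2
  0100 = 4
  1111 = F
Result: 224F



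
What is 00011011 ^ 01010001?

XOR: 1 when bits differ
  00011011
^ 01010001
----------
  01001010
Decimal: 27 ^ 81 = 74



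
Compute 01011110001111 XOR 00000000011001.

XOR: 1 when bits differ
  01011110001111
^ 00000000011001
----------------
  01011110010110
Decimal: 6031 ^ 25 = 6038



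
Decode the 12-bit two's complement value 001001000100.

Binary: 001001000100
Sign bit: 0 (non-negative)
Read directly as an unsigned value:
001001000100 = 512 + 64 + 4 = 580
Value: 580



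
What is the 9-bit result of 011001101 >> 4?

Original: 011001101 (decimal 205)
Shift right by 4 positions
Drop the 4 low bits; fill with zeros on the left
Result: 000001100 (decimal 12)
Equivalent: 205 >> 4 = 205 ÷ 2^4 = 12



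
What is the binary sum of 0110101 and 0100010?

Add column by column from the right: bit + bit + carry-in; write the sum mod 2, carry 1 when the sum is 2 or 3.
carry:  1000000
        0110101
+       0100010
---------------
       01010111
(the carry out of the leftmost column, 0, becomes the leading bit)
Decimal check:
  0110101 = 32 + 16 + 4 + 1 = 53
  0100010 = 32 + 2 = 34
  53 + 34 = 87, and 01010111 = 64 + 16 + 4 + 2 + 1 = 87 ✓



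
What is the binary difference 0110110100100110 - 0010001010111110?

Method 1 - Direct subtraction (column by column from the right: bit − bit − borrow-in; if negative, add 2 and borrow 1 from the next column):
borrow: 0000010111110000
        0110110100100110
-       0010001010111110
------------------------
        0100101001101000

Method 2 - Add two's complement:
Two's complement of 0010001010111110: invert → 1101110101000001, add 1 → 1101110101000010
  0110110100100110
+ 1101110101000010
------------------
 10100101001101000  (end carry out of the top bit = 1)
Discarding the end carry: 0100101001101000
Decimal check:
  0110110100100110 = 16384 + 8192 + 2048 + 1024 + 256 + 32 + 4 + 2 = 27942
  0010001010111110 = 8192 + 512 + 128 + 32 + 16 + 8 + 4 + 2 = 8894
  27942 - 8894 = 19048, and 0100101001101000 = 16384 + 2048 + 512 + 64 + 32 + 8 = 19048 ✓



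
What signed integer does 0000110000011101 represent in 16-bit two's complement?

Binary: 0000110000011101
Sign bit: 0 (non-negative)
Read directly as an unsigned value:
0000110000011101 = 2048 + 1024 + 16 + 8 + 4 + 1 = 3101
Value: 3101



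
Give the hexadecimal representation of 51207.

Using repeated division by 16 (digits 10–15 are A–F):
51207 ÷ 16 = 3200 remainder 7
3200 ÷ 16 = 200 remainder 0
200 ÷ 16 = 12 remainder 8
12 ÷ 16 = 0 remainder 12 (C)
Reading remainders bottom to top: C807



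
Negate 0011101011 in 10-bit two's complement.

Original: 0011101011
Step 1 - Invert all bits: 1100010100
Step 2 - Add 1: 1100010101
Verification: 0011101011 + 1100010101 = 10000000000; discarding the end carry (carry out of the top bit) leaves the 10-bit value 0000000000, as required for x + (-x)



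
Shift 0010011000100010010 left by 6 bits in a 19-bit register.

Original: 0010011000100010010 (decimal 78098)
Shift left by 6 positions
Append 6 zeros on the right and drop the 6 high bits that overflow the 19-bit width
Result: 1000100010010000000 (decimal 279680)
Equivalent: 78098 << 6 = 78098 × 2^6 = 4998272, truncated to 19 bits = 279680



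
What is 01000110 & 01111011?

AND: 1 only when both bits are 1
  01000110
& 01111011
----------
  01000010
Decimal: 70 & 123 = 66



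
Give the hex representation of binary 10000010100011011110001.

Group into 4-bit nibbles from right:
  0100 = 4
  0001 = 1
  0100 = 4
  0110 = 6
  1111 = F
  0001 = 1
Result: 4146F1



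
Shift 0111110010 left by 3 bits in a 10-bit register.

Original: 0111110010 (decimal 498)
Shift left by 3 positions
Append 3 zeros on the right and drop the 3 high bits that overflow the 10-bit width
Result: 1110010000 (decimal 912)
Equivalent: 498 << 3 = 498 × 2^3 = 3984, truncated to 10 bits = 912



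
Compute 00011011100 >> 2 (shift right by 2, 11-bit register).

Original: 00011011100 (decimal 220)
Shift right by 2 positions
Drop the 2 low bits; fill with zeros on the left
Result: 00000110111 (decimal 55)
Equivalent: 220 >> 2 = 220 ÷ 2^2 = 55



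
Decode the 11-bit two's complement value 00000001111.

Binary: 00000001111
Sign bit: 0 (non-negative)
Read directly as an unsigned value:
00000001111 = 8 + 4 + 2 + 1 = 15
Value: 15



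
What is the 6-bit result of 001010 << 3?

Original: 001010 (decimal 10)
Shift left by 3 positions
Append 3 zeros on the right and drop the 3 high bits that overflow the 6-bit width
Result: 010000 (decimal 16)
Equivalent: 10 << 3 = 10 × 2^3 = 80, truncated to 6 bits = 16



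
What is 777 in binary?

Using repeated division by 2:
777 ÷ 2 = 388 remainder 1
388 ÷ 2 = 194 remainder 0
194 ÷ 2 = 97 remainder 0
97 ÷ 2 = 48 remainder 1
48 ÷ 2 = 24 remainder 0
24 ÷ 2 = 12 remainder 0
12 ÷ 2 = 6 remainder 0
6 ÷ 2 = 3 remainder 0
3 ÷ 2 = 1 remainder 1
1 ÷ 2 = 0 remainder 1
Reading remainders bottom to top: 1100001001



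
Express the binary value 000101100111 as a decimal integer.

Sum of powers of 2 for each 1-bit:
2^0 + 2^1 + 2^2 + 2^5 + 2^6 + 2^8
= 1 + 2 + 4 + 32 + 64 + 256
= 359



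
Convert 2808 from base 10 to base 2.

Using repeated division by 2:
2808 ÷ 2 = 1404 remainder 0
1404 ÷ 2 = 702 remainder 0
702 ÷ 2 = 351 remainder 0
351 ÷ 2 = 175 remainder 1
175 ÷ 2 = 87 remainder 1
87 ÷ 2 = 43 remainder 1
43 ÷ 2 = 21 remainder 1
21 ÷ 2 = 10 remainder 1
10 ÷ 2 = 5 remainder 0
5 ÷ 2 = 2 remainder 1
2 ÷ 2 = 1 remainder 0
1 ÷ 2 = 0 remainder 1
Reading remainders bottom to top: 101011111000



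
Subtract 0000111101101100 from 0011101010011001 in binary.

Method 1 - Direct subtraction (column by column from the right: bit − bit − borrow-in; if negative, add 2 and borrow 1 from the next column):
borrow: 0001111011011000
        0011101010011001
-       0000111101101100
------------------------
        0010101100101101

Method 2 - Add two's complement:
Two's complement of 0000111101101100: invert → 1111000010010011, add 1 → 1111000010010100
  0011101010011001
+ 1111000010010100
------------------
 10010101100101101  (end carry out of the top bit = 1)
Discarding the end carry: 0010101100101101
Decimal check:
  0011101010011001 = 8192 + 4096 + 2048 + 512 + 128 + 16 + 8 + 1 = 15001
  0000111101101100 = 2048 + 1024 + 512 + 256 + 64 + 32 + 8 + 4 = 3948
  15001 - 3948 = 11053, and 0010101100101101 = 8192 + 2048 + 512 + 256 + 32 + 8 + 4 + 1 = 11053 ✓



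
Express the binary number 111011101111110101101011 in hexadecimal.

Group into 4-bit nibbles from right:
  1110 = E
  1110 = E
  1111 = F
  1101 = D
  0110 = 6
  1011 = B
Result: EEFD6B



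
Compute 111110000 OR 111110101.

OR: 1 when either bit is 1
  111110000
| 111110101
-----------
  111110101
Decimal: 496 | 501 = 501



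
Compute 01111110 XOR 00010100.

XOR: 1 when bits differ
  01111110
^ 00010100
----------
  01101010
Decimal: 126 ^ 20 = 106



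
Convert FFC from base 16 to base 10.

Expand by place value (powers of 16):
Digit values: F = 15, C = 12
FFC = 15 × 16^2 + 15 × 16^1 + 12 × 16^0
= 15 × 256 + 15 × 16 + 12 × 1
= 3840 + 240 + 12
= 4092



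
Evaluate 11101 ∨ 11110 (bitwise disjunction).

OR: 1 when either bit is 1
  11101
| 11110
-------
  11111
Decimal: 29 | 30 = 31



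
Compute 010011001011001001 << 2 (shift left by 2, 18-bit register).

Original: 010011001011001001 (decimal 78537)
Shift left by 2 positions
Append 2 zeros on the right and drop the 2 high bits that overflow the 18-bit width
Result: 001100101100100100 (decimal 52004)
Equivalent: 78537 << 2 = 78537 × 2^2 = 314148, truncated to 18 bits = 52004



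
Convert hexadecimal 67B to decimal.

Expand by place value (powers of 16):
Digit values: B = 11
67B = 6 × 16^2 + 7 × 16^1 + 11 × 16^0
= 6 × 256 + 7 × 16 + 11 × 1
= 1536 + 112 + 11
= 1659



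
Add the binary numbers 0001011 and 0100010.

Add column by column from the right: bit + bit + carry-in; write the sum mod 2, carry 1 when the sum is 2 or 3.
carry:  0000100
        0001011
+       0100010
---------------
       00101101
(the carry out of the leftmost column, 0, becomes the leading bit)
Decimal check:
  0001011 = 8 + 2 + 1 = 11
  0100010 = 32 + 2 = 34
  11 + 34 = 45, and 00101101 = 32 + 8 + 4 + 1 = 45 ✓



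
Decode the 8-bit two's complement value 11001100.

Binary: 11001100
Sign bit: 1 (negative)
Invert: 00110011
Add 1:  00110100
Magnitude: 00110100 = 32 + 16 + 4 = 52
Value: -52



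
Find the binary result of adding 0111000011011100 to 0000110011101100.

Add column by column from the right: bit + bit + carry-in; write the sum mod 2, carry 1 when the sum is 2 or 3.
carry:  0000000111111000
        0111000011011100
+       0000110011101100
------------------------
       00111110111001000
(the carry out of the leftmost column, 0, becomes the leading bit)
Decimal check:
  0111000011011100 = 16384 + 8192 + 4096 + 128 + 64 + 16 + 8 + 4 = 28892
  0000110011101100 = 2048 + 1024 + 128 + 64 + 32 + 8 + 4 = 3308
  28892 + 3308 = 32200, and 00111110111001000 = 16384 + 8192 + 4096 + 2048 + 1024 + 256 + 128 + 64 + 8 = 32200 ✓



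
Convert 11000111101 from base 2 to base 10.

Sum of powers of 2 for each 1-bit:
2^0 + 2^2 + 2^3 + 2^4 + 2^5 + 2^9 + 2^10
= 1 + 4 + 8 + 16 + 32 + 512 + 1024
= 1597



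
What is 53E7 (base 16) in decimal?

Expand by place value (powers of 16):
Digit values: E = 14
53E7 = 5 × 16^3 + 3 × 16^2 + 14 × 16^1 + 7 × 16^0
= 5 × 4096 + 3 × 256 + 14 × 16 + 7 × 1
= 20480 + 768 + 224 + 7
= 21479



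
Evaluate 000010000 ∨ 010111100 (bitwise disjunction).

OR: 1 when either bit is 1
  000010000
| 010111100
-----------
  010111100
Decimal: 16 | 188 = 188



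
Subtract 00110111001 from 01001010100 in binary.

Method 1 - Direct subtraction (column by column from the right: bit − bit − borrow-in; if negative, add 2 and borrow 1 from the next column):
borrow: 01101110110
        01001010100
-       00110111001
-------------------
        00010011011

Method 2 - Add two's complement:
Two's complement of 00110111001: invert → 11001000110, add 1 → 11001000111
  01001010100
+ 11001000111
-------------
 100010011011  (end carry out of the top bit = 1)
Discarding the end carry: 00010011011
Decimal check:
  01001010100 = 512 + 64 + 16 + 4 = 596
  00110111001 = 256 + 128 + 32 + 16 + 8 + 1 = 441
  596 - 441 = 155, and 00010011011 = 128 + 16 + 8 + 2 + 1 = 155 ✓



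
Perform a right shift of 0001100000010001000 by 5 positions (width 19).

Original: 0001100000010001000 (decimal 49288)
Shift right by 5 positions
Drop the 5 low bits; fill with zeros on the left
Result: 0000000011000000100 (decimal 1540)
Equivalent: 49288 >> 5 = 49288 ÷ 2^5 = 1540



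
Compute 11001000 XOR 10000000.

XOR: 1 when bits differ
  11001000
^ 10000000
----------
  01001000
Decimal: 200 ^ 128 = 72



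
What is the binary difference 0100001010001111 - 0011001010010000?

Method 1 - Direct subtraction (column by column from the right: bit − bit − borrow-in; if negative, add 2 and borrow 1 from the next column):
borrow: 0111111111100000
        0100001010001111
-       0011001010010000
------------------------
        0000111111111111

Method 2 - Add two's complement:
Two's complement of 0011001010010000: invert → 1100110101101111, add 1 → 1100110101110000
  0100001010001111
+ 1100110101110000
------------------
 10000111111111111  (end carry out of the top bit = 1)
Discarding the end carry: 0000111111111111
Decimal check:
  0100001010001111 = 16384 + 512 + 128 + 8 + 4 + 2 + 1 = 17039
  0011001010010000 = 8192 + 4096 + 512 + 128 + 16 = 12944
  17039 - 12944 = 4095, and 0000111111111111 = 2048 + 1024 + 512 + 256 + 128 + 64 + 32 + 16 + 8 + 4 + 2 + 1 = 4095 ✓



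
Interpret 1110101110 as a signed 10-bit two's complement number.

Binary: 1110101110
Sign bit: 1 (negative)
Invert: 0001010001
Add 1:  0001010010
Magnitude: 0001010010 = 64 + 16 + 2 = 82
Value: -82



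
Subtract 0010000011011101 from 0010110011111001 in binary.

Method 1 - Direct subtraction (column by column from the right: bit − bit − borrow-in; if negative, add 2 and borrow 1 from the next column):
borrow: 0000000000111000
        0010110011111001
-       0010000011011101
------------------------
        0000110000011100

Method 2 - Add two's complement:
Two's complement of 0010000011011101: invert → 1101111100100010, add 1 → 1101111100100011
  0010110011111001
+ 1101111100100011
------------------
 10000110000011100  (end carry out of the top bit = 1)
Discarding the end carry: 0000110000011100
Decimal check:
  0010110011111001 = 8192 + 2048 + 1024 + 128 + 64 + 32 + 16 + 8 + 1 = 11513
  0010000011011101 = 8192 + 128 + 64 + 16 + 8 + 4 + 1 = 8413
  11513 - 8413 = 3100, and 0000110000011100 = 2048 + 1024 + 16 + 8 + 4 = 3100 ✓



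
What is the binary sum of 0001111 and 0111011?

Add column by column from the right: bit + bit + carry-in; write the sum mod 2, carry 1 when the sum is 2 or 3.
carry:  1111110
        0001111
+       0111011
---------------
       01001010
(the carry out of the leftmost column, 0, becomes the leading bit)
Decimal check:
  0001111 = 8 + 4 + 2 + 1 = 15
  0111011 = 32 + 16 + 8 + 2 + 1 = 59
  15 + 59 = 74, and 01001010 = 64 + 8 + 2 = 74 ✓



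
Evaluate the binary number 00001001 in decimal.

Sum of powers of 2 for each 1-bit:
2^0 + 2^3
= 1 + 8
= 9



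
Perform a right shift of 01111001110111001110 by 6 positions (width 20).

Original: 01111001110111001110 (decimal 499150)
Shift right by 6 positions
Drop the 6 low bits; fill with zeros on the left
Result: 00000001111001110111 (decimal 7799)
Equivalent: 499150 >> 6 = 499150 ÷ 2^6 = 7799



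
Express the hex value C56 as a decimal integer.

Expand by place value (powers of 16):
Digit values: C = 12
C56 = 12 × 16^2 + 5 × 16^1 + 6 × 16^0
= 12 × 256 + 5 × 16 + 6 × 1
= 3072 + 80 + 6
= 3158



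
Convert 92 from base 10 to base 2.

Using repeated division by 2:
92 ÷ 2 = 46 remainder 0
46 ÷ 2 = 23 remainder 0
23 ÷ 2 = 11 remainder 1
11 ÷ 2 = 5 remainder 1
5 ÷ 2 = 2 remainder 1
2 ÷ 2 = 1 remainder 0
1 ÷ 2 = 0 remainder 1
Reading remainders bottom to top: 1011100



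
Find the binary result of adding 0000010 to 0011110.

Add column by column from the right: bit + bit + carry-in; write the sum mod 2, carry 1 when the sum is 2 or 3.
carry:  0111100
        0000010
+       0011110
---------------
       00100000
(the carry out of the leftmost column, 0, becomes the leading bit)
Decimal check:
  0000010 = 2
  0011110 = 16 + 8 + 4 + 2 = 30
  2 + 30 = 32, and 00100000 = 32 ✓



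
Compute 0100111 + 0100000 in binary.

Add column by column from the right: bit + bit + carry-in; write the sum mod 2, carry 1 when the sum is 2 or 3.
carry:  1000000
        0100111
+       0100000
---------------
       01000111
(the carry out of the leftmost column, 0, becomes the leading bit)
Decimal check:
  0100111 = 32 + 4 + 2 + 1 = 39
  0100000 = 32
  39 + 32 = 71, and 01000111 = 64 + 4 + 2 + 1 = 71 ✓



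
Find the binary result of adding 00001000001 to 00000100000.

Add column by column from the right: bit + bit + carry-in; write the sum mod 2, carry 1 when the sum is 2 or 3.
carry:  00000000000
        00001000001
+       00000100000
-------------------
       000001100001
(the carry out of the leftmost column, 0, becomes the leading bit)
Decimal check:
  00001000001 = 64 + 1 = 65
  00000100000 = 32
  65 + 32 = 97, and 000001100001 = 64 + 32 + 1 = 97 ✓



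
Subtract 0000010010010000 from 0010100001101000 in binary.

Method 1 - Direct subtraction (column by column from the right: bit − bit − borrow-in; if negative, add 2 and borrow 1 from the next column):
borrow: 0000111100100000
        0010100001101000
-       0000010010010000
------------------------
        0010001111011000

Method 2 - Add two's complement:
Two's complement of 0000010010010000: invert → 1111101101101111, add 1 → 1111101101110000
  0010100001101000
+ 1111101101110000
------------------
 10010001111011000  (end carry out of the top bit = 1)
Discarding the end carry: 0010001111011000
Decimal check:
  0010100001101000 = 8192 + 2048 + 64 + 32 + 8 = 10344
  0000010010010000 = 1024 + 128 + 16 = 1168
  10344 - 1168 = 9176, and 0010001111011000 = 8192 + 512 + 256 + 128 + 64 + 16 + 8 = 9176 ✓



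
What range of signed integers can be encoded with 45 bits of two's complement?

For 45-bit two's complement:
Minimum: -2^44 = -17592186044416
Maximum: 2^44 - 1 = 17592186044415



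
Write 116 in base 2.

Using repeated division by 2:
116 ÷ 2 = 58 remainder 0
58 ÷ 2 = 29 remainder 0
29 ÷ 2 = 14 remainder 1
14 ÷ 2 = 7 remainder 0
7 ÷ 2 = 3 remainder 1
3 ÷ 2 = 1 remainder 1
1 ÷ 2 = 0 remainder 1
Reading remainders bottom to top: 1110100



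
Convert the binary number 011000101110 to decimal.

Sum of powers of 2 for each 1-bit:
2^1 + 2^2 + 2^3 + 2^5 + 2^9 + 2^10
= 2 + 4 + 8 + 32 + 512 + 1024
= 1582



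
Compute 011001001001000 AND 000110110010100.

AND: 1 only when both bits are 1
  011001001001000
& 000110110010100
-----------------
  000000000000000
Decimal: 12872 & 3476 = 0



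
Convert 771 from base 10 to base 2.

Using repeated division by 2:
771 ÷ 2 = 385 remainder 1
385 ÷ 2 = 192 remainder 1
192 ÷ 2 = 96 remainder 0
96 ÷ 2 = 48 remainder 0
48 ÷ 2 = 24 remainder 0
24 ÷ 2 = 12 remainder 0
12 ÷ 2 = 6 remainder 0
6 ÷ 2 = 3 remainder 0
3 ÷ 2 = 1 remainder 1
1 ÷ 2 = 0 remainder 1
Reading remainders bottom to top: 1100000011



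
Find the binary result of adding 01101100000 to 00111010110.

Add column by column from the right: bit + bit + carry-in; write the sum mod 2, carry 1 when the sum is 2 or 3.
carry:  11110000000
        01101100000
+       00111010110
-------------------
       010100110110
(the carry out of the leftmost column, 0, becomes the leading bit)
Decimal check:
  01101100000 = 512 + 256 + 64 + 32 = 864
  00111010110 = 256 + 128 + 64 + 16 + 4 + 2 = 470
  864 + 470 = 1334, and 010100110110 = 1024 + 256 + 32 + 16 + 4 + 2 = 1334 ✓



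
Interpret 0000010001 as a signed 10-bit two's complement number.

Binary: 0000010001
Sign bit: 0 (non-negative)
Read directly as an unsigned value:
0000010001 = 16 + 1 = 17
Value: 17



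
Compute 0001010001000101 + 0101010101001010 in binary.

Add column by column from the right: bit + bit + carry-in; write the sum mod 2, carry 1 when the sum is 2 or 3.
carry:  0010100010000000
        0001010001000101
+       0101010101001010
------------------------
       00110100110001111
(the carry out of the leftmost column, 0, becomes the leading bit)
Decimal check:
  0001010001000101 = 4096 + 1024 + 64 + 4 + 1 = 5189
  0101010101001010 = 16384 + 4096 + 1024 + 256 + 64 + 8 + 2 = 21834
  5189 + 21834 = 27023, and 00110100110001111 = 16384 + 8192 + 2048 + 256 + 128 + 8 + 4 + 2 + 1 = 27023 ✓



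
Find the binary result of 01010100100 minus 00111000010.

Method 1 - Direct subtraction (column by column from the right: bit − bit − borrow-in; if negative, add 2 and borrow 1 from the next column):
borrow: 01110000100
        01010100100
-       00111000010
-------------------
        00011100010

Method 2 - Add two's complement:
Two's complement of 00111000010: invert → 11000111101, add 1 → 11000111110
  01010100100
+ 11000111110
-------------
 100011100010  (end carry out of the top bit = 1)
Discarding the end carry: 00011100010
Decimal check:
  01010100100 = 512 + 128 + 32 + 4 = 676
  00111000010 = 256 + 128 + 64 + 2 = 450
  676 - 450 = 226, and 00011100010 = 128 + 64 + 32 + 2 = 226 ✓



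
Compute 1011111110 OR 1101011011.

OR: 1 when either bit is 1
  1011111110
| 1101011011
------------
  1111111111
Decimal: 766 | 859 = 1023



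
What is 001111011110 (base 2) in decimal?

Sum of powers of 2 for each 1-bit:
2^1 + 2^2 + 2^3 + 2^4 + 2^6 + 2^7 + 2^8 + 2^9
= 2 + 4 + 8 + 16 + 64 + 128 + 256 + 512
= 990



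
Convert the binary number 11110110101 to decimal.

Sum of powers of 2 for each 1-bit:
2^0 + 2^2 + 2^4 + 2^5 + 2^7 + 2^8 + 2^9 + 2^10
= 1 + 4 + 16 + 32 + 128 + 256 + 512 + 1024
= 1973



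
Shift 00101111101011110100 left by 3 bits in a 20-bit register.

Original: 00101111101011110100 (decimal 195316)
Shift left by 3 positions
Append 3 zeros on the right and drop the 3 high bits that overflow the 20-bit width
Result: 01111101011110100000 (decimal 513952)
Equivalent: 195316 << 3 = 195316 × 2^3 = 1562528, truncated to 20 bits = 513952



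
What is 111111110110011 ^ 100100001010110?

XOR: 1 when bits differ
  111111110110011
^ 100100001010110
-----------------
  011011111100101
Decimal: 32691 ^ 18518 = 14309



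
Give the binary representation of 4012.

Using repeated division by 2:
4012 ÷ 2 = 2006 remainder 0
2006 ÷ 2 = 1003 remainder 0
1003 ÷ 2 = 501 remainder 1
501 ÷ 2 = 250 remainder 1
250 ÷ 2 = 125 remainder 0
125 ÷ 2 = 62 remainder 1
62 ÷ 2 = 31 remainder 0
31 ÷ 2 = 15 remainder 1
15 ÷ 2 = 7 remainder 1
7 ÷ 2 = 3 remainder 1
3 ÷ 2 = 1 remainder 1
1 ÷ 2 = 0 remainder 1
Reading remainders bottom to top: 111110101100



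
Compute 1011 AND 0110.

AND: 1 only when both bits are 1
  1011
& 0110
------
  0010
Decimal: 11 & 6 = 2



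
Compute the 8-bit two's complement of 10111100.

Original (sign bit 1, negative): 10111100
Step 1 - Invert all bits: 01000011
Step 2 - Add 1: 01000100
Verification: 10111100 + 01000100 = 100000000; discarding the end carry (carry out of the top bit) leaves the 8-bit value 00000000, as required for x + (-x)



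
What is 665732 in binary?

Using repeated division by 2:
665732 ÷ 2 = 332866 remainder 0
332866 ÷ 2 = 166433 remainder 0
166433 ÷ 2 = 83216 remainder 1
83216 ÷ 2 = 41608 remainder 0
41608 ÷ 2 = 20804 remainder 0
20804 ÷ 2 = 10402 remainder 0
10402 ÷ 2 = 5201 remainder 0
5201 ÷ 2 = 2600 remainder 1
2600 ÷ 2 = 1300 remainder 0
1300 ÷ 2 = 650 remainder 0
650 ÷ 2 = 325 remainder 0
325 ÷ 2 = 162 remainder 1
162 ÷ 2 = 81 remainder 0
81 ÷ 2 = 40 remainder 1
40 ÷ 2 = 20 remainder 0
20 ÷ 2 = 10 remainder 0
10 ÷ 2 = 5 remainder 0
5 ÷ 2 = 2 remainder 1
2 ÷ 2 = 1 remainder 0
1 ÷ 2 = 0 remainder 1
Reading remainders bottom to top: 10100010100010000100



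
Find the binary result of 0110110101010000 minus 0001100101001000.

Method 1 - Direct subtraction (column by column from the right: bit − bit − borrow-in; if negative, add 2 and borrow 1 from the next column):
borrow: 0010000000010000
        0110110101010000
-       0001100101001000
------------------------
        0101010000001000

Method 2 - Add two's complement:
Two's complement of 0001100101001000: invert → 1110011010110111, add 1 → 1110011010111000
  0110110101010000
+ 1110011010111000
------------------
 10101010000001000  (end carry out of the top bit = 1)
Discarding the end carry: 0101010000001000
Decimal check:
  0110110101010000 = 16384 + 8192 + 2048 + 1024 + 256 + 64 + 16 = 27984
  0001100101001000 = 4096 + 2048 + 256 + 64 + 8 = 6472
  27984 - 6472 = 21512, and 0101010000001000 = 16384 + 4096 + 1024 + 8 = 21512 ✓



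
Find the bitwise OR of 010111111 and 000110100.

OR: 1 when either bit is 1
  010111111
| 000110100
-----------
  010111111
Decimal: 191 | 52 = 191



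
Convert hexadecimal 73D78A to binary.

Convert each hex digit to 4 bits:
  7 = 0111
  3 = 0011
  D = 1101
  7 = 0111
  8 = 1000
  A = 1010
Concatenate: 011100111101011110001010



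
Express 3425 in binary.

Using repeated division by 2:
3425 ÷ 2 = 1712 remainder 1
1712 ÷ 2 = 856 remainder 0
856 ÷ 2 = 428 remainder 0
428 ÷ 2 = 214 remainder 0
214 ÷ 2 = 107 remainder 0
107 ÷ 2 = 53 remainder 1
53 ÷ 2 = 26 remainder 1
26 ÷ 2 = 13 remainder 0
13 ÷ 2 = 6 remainder 1
6 ÷ 2 = 3 remainder 0
3 ÷ 2 = 1 remainder 1
1 ÷ 2 = 0 remainder 1
Reading remainders bottom to top: 110101100001



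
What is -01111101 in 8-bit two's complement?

Original: 01111101
Step 1 - Invert all bits: 10000010
Step 2 - Add 1: 10000011
Verification: 01111101 + 10000011 = 100000000; discarding the end carry (carry out of the top bit) leaves the 8-bit value 00000000, as required for x + (-x)



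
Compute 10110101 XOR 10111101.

XOR: 1 when bits differ
  10110101
^ 10111101
----------
  00001000
Decimal: 181 ^ 189 = 8



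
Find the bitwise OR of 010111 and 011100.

OR: 1 when either bit is 1
  010111
| 011100
--------
  011111
Decimal: 23 | 28 = 31



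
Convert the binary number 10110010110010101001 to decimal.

Sum of powers of 2 for each 1-bit:
2^0 + 2^3 + 2^5 + 2^7 + 2^10 + 2^11 + 2^13 + 2^16 + 2^17 + 2^19
= 1 + 8 + 32 + 128 + 1024 + 2048 + 8192 + 65536 + 131072 + 524288
= 732329



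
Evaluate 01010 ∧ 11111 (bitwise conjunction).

AND: 1 only when both bits are 1
  01010
& 11111
-------
  01010
Decimal: 10 & 31 = 10



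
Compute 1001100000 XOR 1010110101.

XOR: 1 when bits differ
  1001100000
^ 1010110101
------------
  0011010101
Decimal: 608 ^ 693 = 213



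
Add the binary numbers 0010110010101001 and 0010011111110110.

Add column by column from the right: bit + bit + carry-in; write the sum mod 2, carry 1 when the sum is 2 or 3.
carry:  0101111111000000
        0010110010101001
+       0010011111110110
------------------------
       00101010010011111
(the carry out of the leftmost column, 0, becomes the leading bit)
Decimal check:
  0010110010101001 = 8192 + 2048 + 1024 + 128 + 32 + 8 + 1 = 11433
  0010011111110110 = 8192 + 1024 + 512 + 256 + 128 + 64 + 32 + 16 + 4 + 2 = 10230
  11433 + 10230 = 21663, and 00101010010011111 = 16384 + 4096 + 1024 + 128 + 16 + 8 + 4 + 2 + 1 = 21663 ✓



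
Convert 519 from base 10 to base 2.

Using repeated division by 2:
519 ÷ 2 = 259 remainder 1
259 ÷ 2 = 129 remainder 1
129 ÷ 2 = 64 remainder 1
64 ÷ 2 = 32 remainder 0
32 ÷ 2 = 16 remainder 0
16 ÷ 2 = 8 remainder 0
8 ÷ 2 = 4 remainder 0
4 ÷ 2 = 2 remainder 0
2 ÷ 2 = 1 remainder 0
1 ÷ 2 = 0 remainder 1
Reading remainders bottom to top: 1000000111



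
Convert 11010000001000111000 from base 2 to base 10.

Sum of powers of 2 for each 1-bit:
2^3 + 2^4 + 2^5 + 2^9 + 2^16 + 2^18 + 2^19
= 8 + 16 + 32 + 512 + 65536 + 262144 + 524288
= 852536



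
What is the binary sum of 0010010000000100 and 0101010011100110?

Add column by column from the right: bit + bit + carry-in; write the sum mod 2, carry 1 when the sum is 2 or 3.
carry:  0000100000001000
        0010010000000100
+       0101010011100110
------------------------
       00111100011101010
(the carry out of the leftmost column, 0, becomes the leading bit)
Decimal check:
  0010010000000100 = 8192 + 1024 + 4 = 9220
  0101010011100110 = 16384 + 4096 + 1024 + 128 + 64 + 32 + 4 + 2 = 21734
  9220 + 21734 = 30954, and 00111100011101010 = 16384 + 8192 + 4096 + 2048 + 128 + 64 + 32 + 8 + 2 = 30954 ✓



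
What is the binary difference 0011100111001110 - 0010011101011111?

Method 1 - Direct subtraction (column by column from the right: bit − bit − borrow-in; if negative, add 2 and borrow 1 from the next column):
borrow: 0000110011111110
        0011100111001110
-       0010011101011111
------------------------
        0001001001101111

Method 2 - Add two's complement:
Two's complement of 0010011101011111: invert → 1101100010100000, add 1 → 1101100010100001
  0011100111001110
+ 1101100010100001
------------------
 10001001001101111  (end carry out of the top bit = 1)
Discarding the end carry: 0001001001101111
Decimal check:
  0011100111001110 = 8192 + 4096 + 2048 + 256 + 128 + 64 + 8 + 4 + 2 = 14798
  0010011101011111 = 8192 + 1024 + 512 + 256 + 64 + 16 + 8 + 4 + 2 + 1 = 10079
  14798 - 10079 = 4719, and 0001001001101111 = 4096 + 512 + 64 + 32 + 8 + 4 + 2 + 1 = 4719 ✓



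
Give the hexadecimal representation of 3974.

Using repeated division by 16 (digits 10–15 are A–F):
3974 ÷ 16 = 248 remainder 6
248 ÷ 16 = 15 remainder 8
15 ÷ 16 = 0 remainder 15 (F)
Reading remainders bottom to top: F86



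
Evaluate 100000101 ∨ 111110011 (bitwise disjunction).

OR: 1 when either bit is 1
  100000101
| 111110011
-----------
  111110111
Decimal: 261 | 499 = 503



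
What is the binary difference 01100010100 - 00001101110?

Method 1 - Direct subtraction (column by column from the right: bit − bit − borrow-in; if negative, add 2 and borrow 1 from the next column):
borrow: 00111011100
        01100010100
-       00001101110
-------------------
        01010100110

Method 2 - Add two's complement:
Two's complement of 00001101110: invert → 11110010001, add 1 → 11110010010
  01100010100
+ 11110010010
-------------
 101010100110  (end carry out of the top bit = 1)
Discarding the end carry: 01010100110
Decimal check:
  01100010100 = 512 + 256 + 16 + 4 = 788
  00001101110 = 64 + 32 + 8 + 4 + 2 = 110
  788 - 110 = 678, and 01010100110 = 512 + 128 + 32 + 4 + 2 = 678 ✓



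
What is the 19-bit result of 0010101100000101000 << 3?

Original: 0010101100000101000 (decimal 88104)
Shift left by 3 positions
Append 3 zeros on the right and drop the 3 high bits that overflow the 19-bit width
Result: 0101100000101000000 (decimal 180544)
Equivalent: 88104 << 3 = 88104 × 2^3 = 704832, truncated to 19 bits = 180544



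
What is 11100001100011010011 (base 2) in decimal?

Sum of powers of 2 for each 1-bit:
2^0 + 2^1 + 2^4 + 2^6 + 2^7 + 2^11 + 2^12 + 2^17 + 2^18 + 2^19
= 1 + 2 + 16 + 64 + 128 + 2048 + 4096 + 131072 + 262144 + 524288
= 923859



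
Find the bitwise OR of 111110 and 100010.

OR: 1 when either bit is 1
  111110
| 100010
--------
  111110
Decimal: 62 | 34 = 62



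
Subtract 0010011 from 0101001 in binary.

Method 1 - Direct subtraction (column by column from the right: bit − bit − borrow-in; if negative, add 2 and borrow 1 from the next column):
borrow: 0101100
        0101001
-       0010011
---------------
        0010110

Method 2 - Add two's complement:
Two's complement of 0010011: invert → 1101100, add 1 → 1101101
  0101001
+ 1101101
---------
 10010110  (end carry out of the top bit = 1)
Discarding the end carry: 0010110
Decimal check:
  0101001 = 32 + 8 + 1 = 41
  0010011 = 16 + 2 + 1 = 19
  41 - 19 = 22, and 0010110 = 16 + 4 + 2 = 22 ✓



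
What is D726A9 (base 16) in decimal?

Expand by place value (powers of 16):
Digit values: D = 13, A = 10
D726A9 = 13 × 16^5 + 7 × 16^4 + 2 × 16^3 + 6 × 16^2 + 10 × 16^1 + 9 × 16^0
= 13 × 1048576 + 7 × 65536 + 2 × 4096 + 6 × 256 + 10 × 16 + 9 × 1
= 13631488 + 458752 + 8192 + 1536 + 160 + 9
= 14100137



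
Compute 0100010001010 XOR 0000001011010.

XOR: 1 when bits differ
  0100010001010
^ 0000001011010
---------------
  0100011010000
Decimal: 2186 ^ 90 = 2256



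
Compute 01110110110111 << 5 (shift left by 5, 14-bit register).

Original: 01110110110111 (decimal 7607)
Shift left by 5 positions
Append 5 zeros on the right and drop the 5 high bits that overflow the 14-bit width
Result: 11011011100000 (decimal 14048)
Equivalent: 7607 << 5 = 7607 × 2^5 = 243424, truncated to 14 bits = 14048



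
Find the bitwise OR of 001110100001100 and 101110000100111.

OR: 1 when either bit is 1
  001110100001100
| 101110000100111
-----------------
  101110100101111
Decimal: 7436 | 23591 = 23855



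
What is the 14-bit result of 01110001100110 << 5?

Original: 01110001100110 (decimal 7270)
Shift left by 5 positions
Append 5 zeros on the right and drop the 5 high bits that overflow the 14-bit width
Result: 00110011000000 (decimal 3264)
Equivalent: 7270 << 5 = 7270 × 2^5 = 232640, truncated to 14 bits = 3264

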